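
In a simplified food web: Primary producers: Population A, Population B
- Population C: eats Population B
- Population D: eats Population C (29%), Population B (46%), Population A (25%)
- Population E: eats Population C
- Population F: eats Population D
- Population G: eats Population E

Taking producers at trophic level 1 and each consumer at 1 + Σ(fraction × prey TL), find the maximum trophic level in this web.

4

Population C: 1 + 1 = 2
Population D: 1 + (0.29×2 + 0.46×1 + 0.25×1) = 2.29
Population E: 1 + 2 = 3
Population F: 1 + 2.29 = 3.29
Population G: 1 + 3 = 4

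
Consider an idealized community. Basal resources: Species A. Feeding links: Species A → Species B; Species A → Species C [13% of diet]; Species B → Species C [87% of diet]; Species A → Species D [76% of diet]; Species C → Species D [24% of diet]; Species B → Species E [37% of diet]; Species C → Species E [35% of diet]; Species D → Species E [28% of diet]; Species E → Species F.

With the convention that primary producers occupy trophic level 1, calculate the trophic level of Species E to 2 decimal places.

3.43

Species B: 1 + 1 = 2
Species C: 1 + (0.13×1 + 0.87×2) = 2.87
Species D: 1 + (0.76×1 + 0.24×2.87) = 2.4488
Species E: 1 + (0.37×2 + 0.35×2.87 + 0.28×2.4488) = 3.430164
Species F: 1 + 3.430164 = 4.430164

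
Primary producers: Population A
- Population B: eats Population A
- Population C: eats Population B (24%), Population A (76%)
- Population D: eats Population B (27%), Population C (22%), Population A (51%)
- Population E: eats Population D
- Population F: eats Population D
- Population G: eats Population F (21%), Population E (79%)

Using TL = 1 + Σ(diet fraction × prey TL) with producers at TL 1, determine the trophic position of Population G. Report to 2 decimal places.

Population B: 1 + 1 = 2
Population C: 1 + (0.24×2 + 0.76×1) = 2.24
Population D: 1 + (0.27×2 + 0.22×2.24 + 0.51×1) = 2.5428
Population E: 1 + 2.5428 = 3.5428
Population F: 1 + 2.5428 = 3.5428
Population G: 1 + (0.21×3.5428 + 0.79×3.5428) = 4.5428

4.54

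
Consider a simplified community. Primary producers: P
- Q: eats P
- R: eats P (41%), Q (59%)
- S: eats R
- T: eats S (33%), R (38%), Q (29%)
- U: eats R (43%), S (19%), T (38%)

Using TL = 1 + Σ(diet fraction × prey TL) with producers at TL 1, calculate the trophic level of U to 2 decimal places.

Q: 1 + 1 = 2
R: 1 + (0.41×1 + 0.59×2) = 2.59
S: 1 + 2.59 = 3.59
T: 1 + (0.33×3.59 + 0.38×2.59 + 0.29×2) = 3.7489
U: 1 + (0.43×2.59 + 0.19×3.59 + 0.38×3.7489) = 4.220382

4.22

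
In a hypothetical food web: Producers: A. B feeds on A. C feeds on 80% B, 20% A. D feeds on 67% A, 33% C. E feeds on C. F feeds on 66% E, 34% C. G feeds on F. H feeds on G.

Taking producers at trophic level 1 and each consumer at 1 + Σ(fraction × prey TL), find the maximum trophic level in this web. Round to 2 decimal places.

B: 1 + 1 = 2
C: 1 + (0.8×2 + 0.2×1) = 2.8
D: 1 + (0.67×1 + 0.33×2.8) = 2.594
E: 1 + 2.8 = 3.8
F: 1 + (0.66×3.8 + 0.34×2.8) = 4.46
G: 1 + 4.46 = 5.46
H: 1 + 5.46 = 6.46

6.46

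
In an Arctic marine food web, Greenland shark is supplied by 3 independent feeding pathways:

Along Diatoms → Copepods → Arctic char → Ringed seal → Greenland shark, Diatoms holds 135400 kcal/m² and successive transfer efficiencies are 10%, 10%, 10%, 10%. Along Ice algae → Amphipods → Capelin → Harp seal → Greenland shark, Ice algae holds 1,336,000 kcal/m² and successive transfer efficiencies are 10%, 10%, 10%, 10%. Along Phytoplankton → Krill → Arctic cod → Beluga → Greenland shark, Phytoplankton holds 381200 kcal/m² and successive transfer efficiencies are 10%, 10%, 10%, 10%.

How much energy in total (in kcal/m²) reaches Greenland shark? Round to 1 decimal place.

185.3 kcal/m²

Via Diatoms: 135400 × 0.1 × 0.1 × 0.1 × 0.1 = 13.54 kcal/m²
Via Ice algae: 1336000 × 0.1 × 0.1 × 0.1 × 0.1 = 133.6 kcal/m²
Via Phytoplankton: 381200 × 0.1 × 0.1 × 0.1 × 0.1 = 38.12 kcal/m²
Total at Greenland shark: 13.54 + 133.6 + 38.12 = 185.26 kcal/m²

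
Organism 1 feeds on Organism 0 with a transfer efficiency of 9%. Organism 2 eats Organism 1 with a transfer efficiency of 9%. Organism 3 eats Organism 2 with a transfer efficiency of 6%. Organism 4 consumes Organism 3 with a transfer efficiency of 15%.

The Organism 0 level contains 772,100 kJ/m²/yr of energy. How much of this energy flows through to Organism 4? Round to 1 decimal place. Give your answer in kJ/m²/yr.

Organism 1: 772100 × 0.09 = 69489 kJ/m²/yr
Organism 2: 69489 × 0.09 = 6254.01 kJ/m²/yr
Organism 3: 6254.01 × 0.06 = 375.2406 kJ/m²/yr
Organism 4: 375.2406 × 0.15 = 56.28609 kJ/m²/yr

56.3 kJ/m²/yr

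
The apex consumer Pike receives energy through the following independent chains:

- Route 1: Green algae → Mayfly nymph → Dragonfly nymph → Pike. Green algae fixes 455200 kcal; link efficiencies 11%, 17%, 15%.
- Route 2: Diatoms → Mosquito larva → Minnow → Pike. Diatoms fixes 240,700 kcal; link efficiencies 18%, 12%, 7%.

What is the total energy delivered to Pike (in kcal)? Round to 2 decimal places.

Route 1: 455200 × 0.11 × 0.17 × 0.15 = 1276.836 kcal
Route 2: 240700 × 0.18 × 0.12 × 0.07 = 363.9384 kcal
Total at Pike: 1276.836 + 363.9384 = 1640.7744 kcal

1640.77 kcal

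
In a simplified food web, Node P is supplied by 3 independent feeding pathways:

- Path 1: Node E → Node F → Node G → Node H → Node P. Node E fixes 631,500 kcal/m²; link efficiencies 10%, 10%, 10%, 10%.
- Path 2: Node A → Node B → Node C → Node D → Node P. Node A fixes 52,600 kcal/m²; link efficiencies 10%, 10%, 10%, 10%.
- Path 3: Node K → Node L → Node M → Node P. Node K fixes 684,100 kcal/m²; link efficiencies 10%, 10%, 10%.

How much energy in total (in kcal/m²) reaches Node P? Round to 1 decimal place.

Path 1: 631500 × 0.1 × 0.1 × 0.1 × 0.1 = 63.15 kcal/m²
Path 2: 52600 × 0.1 × 0.1 × 0.1 × 0.1 = 5.26 kcal/m²
Path 3: 684100 × 0.1 × 0.1 × 0.1 = 684.1 kcal/m²
Total at Node P: 63.15 + 5.26 + 684.1 = 752.51 kcal/m²

752.5 kcal/m²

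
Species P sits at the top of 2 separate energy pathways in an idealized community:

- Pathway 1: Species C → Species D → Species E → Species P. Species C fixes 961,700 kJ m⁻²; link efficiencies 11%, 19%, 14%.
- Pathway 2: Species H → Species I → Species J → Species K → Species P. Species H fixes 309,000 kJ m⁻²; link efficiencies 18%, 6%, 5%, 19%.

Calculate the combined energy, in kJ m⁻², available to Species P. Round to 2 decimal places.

2845.64 kJ m⁻²

Pathway 1: 961700 × 0.11 × 0.19 × 0.14 = 2813.9342 kJ m⁻²
Pathway 2: 309000 × 0.18 × 0.06 × 0.05 × 0.19 = 31.7034 kJ m⁻²
Total at Species P: 2813.9342 + 31.7034 = 2845.6376 kJ m⁻²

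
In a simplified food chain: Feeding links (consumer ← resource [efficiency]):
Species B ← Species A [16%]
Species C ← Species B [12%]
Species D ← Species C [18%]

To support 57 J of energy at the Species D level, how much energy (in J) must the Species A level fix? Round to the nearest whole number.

16493 J

Cumulative transfer efficiency: 0.16 × 0.12 × 0.18 = 0.003456
Species A energy = 57 / 0.003456 = 16493 J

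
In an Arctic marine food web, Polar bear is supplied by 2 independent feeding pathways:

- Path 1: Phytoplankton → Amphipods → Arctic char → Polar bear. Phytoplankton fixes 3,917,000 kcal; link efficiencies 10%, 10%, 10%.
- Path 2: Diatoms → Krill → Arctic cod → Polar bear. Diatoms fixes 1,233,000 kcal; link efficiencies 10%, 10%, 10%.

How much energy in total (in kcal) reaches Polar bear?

5150 kcal

Path 1: 3917000 × 0.1 × 0.1 × 0.1 = 3917 kcal
Path 2: 1233000 × 0.1 × 0.1 × 0.1 = 1233 kcal
Total at Polar bear: 3917 + 1233 = 5150 kcal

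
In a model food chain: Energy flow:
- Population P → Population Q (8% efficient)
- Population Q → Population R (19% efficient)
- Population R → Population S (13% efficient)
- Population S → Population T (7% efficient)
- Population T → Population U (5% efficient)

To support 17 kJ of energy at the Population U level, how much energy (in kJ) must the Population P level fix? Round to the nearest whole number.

Cumulative transfer efficiency: 0.08 × 0.19 × 0.13 × 0.07 × 0.05 = 0.000006916
Population P energy = 17 / 0.000006916 = 2458068 kJ

2458068 kJ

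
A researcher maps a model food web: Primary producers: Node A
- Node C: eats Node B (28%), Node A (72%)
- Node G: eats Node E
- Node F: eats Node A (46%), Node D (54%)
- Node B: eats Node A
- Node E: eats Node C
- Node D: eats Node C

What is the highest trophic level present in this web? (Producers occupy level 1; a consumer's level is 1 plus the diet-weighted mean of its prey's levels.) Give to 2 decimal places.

Node B: 1 + 1 = 2
Node C: 1 + (0.28×2 + 0.72×1) = 2.28
Node D: 1 + 2.28 = 3.28
Node E: 1 + 2.28 = 3.28
Node F: 1 + (0.46×1 + 0.54×3.28) = 3.2312
Node G: 1 + 3.28 = 4.28

4.28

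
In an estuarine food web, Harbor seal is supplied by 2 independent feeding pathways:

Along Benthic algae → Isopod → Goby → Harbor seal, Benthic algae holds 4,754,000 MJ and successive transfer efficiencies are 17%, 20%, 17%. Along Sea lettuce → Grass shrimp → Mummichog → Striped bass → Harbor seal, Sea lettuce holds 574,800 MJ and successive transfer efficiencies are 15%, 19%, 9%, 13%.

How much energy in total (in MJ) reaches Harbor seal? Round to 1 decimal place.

27669.8 MJ

Via Benthic algae: 4754000 × 0.17 × 0.2 × 0.17 = 27478.12 MJ
Via Sea lettuce: 574800 × 0.15 × 0.19 × 0.09 × 0.13 = 191.66706 MJ
Total at Harbor seal: 27478.12 + 191.66706 = 27669.78706 MJ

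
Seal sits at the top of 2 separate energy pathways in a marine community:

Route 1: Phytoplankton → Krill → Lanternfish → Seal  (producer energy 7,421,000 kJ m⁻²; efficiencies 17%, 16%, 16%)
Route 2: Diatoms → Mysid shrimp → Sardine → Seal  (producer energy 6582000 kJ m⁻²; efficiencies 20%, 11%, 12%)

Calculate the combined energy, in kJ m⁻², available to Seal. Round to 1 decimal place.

49672.7 kJ m⁻²

Route 1: 7421000 × 0.17 × 0.16 × 0.16 = 32296.192 kJ m⁻²
Route 2: 6582000 × 0.2 × 0.11 × 0.12 = 17376.48 kJ m⁻²
Total at Seal: 32296.192 + 17376.48 = 49672.672 kJ m⁻²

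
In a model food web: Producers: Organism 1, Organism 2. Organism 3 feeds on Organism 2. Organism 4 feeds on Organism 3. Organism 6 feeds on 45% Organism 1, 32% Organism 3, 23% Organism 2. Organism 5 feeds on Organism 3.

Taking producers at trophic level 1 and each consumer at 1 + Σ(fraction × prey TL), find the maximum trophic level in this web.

Organism 3: 1 + 1 = 2
Organism 4: 1 + 2 = 3
Organism 5: 1 + 2 = 3
Organism 6: 1 + (0.45×1 + 0.32×2 + 0.23×1) = 2.32

3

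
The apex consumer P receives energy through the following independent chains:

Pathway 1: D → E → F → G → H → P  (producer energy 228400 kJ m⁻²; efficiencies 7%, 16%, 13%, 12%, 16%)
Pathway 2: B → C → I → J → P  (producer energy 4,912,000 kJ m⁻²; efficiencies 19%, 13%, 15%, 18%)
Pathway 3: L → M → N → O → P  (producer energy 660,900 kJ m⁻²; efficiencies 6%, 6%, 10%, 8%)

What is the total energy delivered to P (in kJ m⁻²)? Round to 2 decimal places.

3301.23 kJ m⁻²

Pathway 1: 228400 × 0.07 × 0.16 × 0.13 × 0.12 × 0.16 = 6.38496768 kJ m⁻²
Pathway 2: 4912000 × 0.19 × 0.13 × 0.15 × 0.18 = 3275.8128 kJ m⁻²
Pathway 3: 660900 × 0.06 × 0.06 × 0.1 × 0.08 = 19.03392 kJ m⁻²
Total at P: 6.38496768 + 3275.8128 + 19.03392 = 3301.23168768 kJ m⁻²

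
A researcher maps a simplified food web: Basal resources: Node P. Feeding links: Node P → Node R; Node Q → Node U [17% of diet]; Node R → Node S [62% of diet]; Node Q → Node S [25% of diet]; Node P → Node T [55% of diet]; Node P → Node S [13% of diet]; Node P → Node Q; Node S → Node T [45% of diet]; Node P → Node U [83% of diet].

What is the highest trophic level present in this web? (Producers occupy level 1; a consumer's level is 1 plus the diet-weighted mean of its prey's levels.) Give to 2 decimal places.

2.87

Node Q: 1 + 1 = 2
Node R: 1 + 1 = 2
Node S: 1 + (0.13×1 + 0.25×2 + 0.62×2) = 2.87
Node T: 1 + (0.55×1 + 0.45×2.87) = 2.8415
Node U: 1 + (0.17×2 + 0.83×1) = 2.17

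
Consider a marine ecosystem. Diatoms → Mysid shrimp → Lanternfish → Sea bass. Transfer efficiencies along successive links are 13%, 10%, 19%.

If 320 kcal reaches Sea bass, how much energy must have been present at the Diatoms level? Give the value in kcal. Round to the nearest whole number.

129555 kcal

Cumulative transfer efficiency: 0.13 × 0.1 × 0.19 = 0.00247
Diatoms energy = 320 / 0.00247 = 129555 kcal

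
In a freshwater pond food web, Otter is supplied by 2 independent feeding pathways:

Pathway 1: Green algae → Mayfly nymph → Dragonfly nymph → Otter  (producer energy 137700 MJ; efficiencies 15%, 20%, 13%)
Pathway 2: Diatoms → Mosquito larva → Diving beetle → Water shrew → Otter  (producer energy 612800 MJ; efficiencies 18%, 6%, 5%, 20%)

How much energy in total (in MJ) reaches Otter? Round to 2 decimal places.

603.21 MJ

Pathway 1: 137700 × 0.15 × 0.2 × 0.13 = 537.03 MJ
Pathway 2: 612800 × 0.18 × 0.06 × 0.05 × 0.2 = 66.1824 MJ
Total at Otter: 537.03 + 66.1824 = 603.2124 MJ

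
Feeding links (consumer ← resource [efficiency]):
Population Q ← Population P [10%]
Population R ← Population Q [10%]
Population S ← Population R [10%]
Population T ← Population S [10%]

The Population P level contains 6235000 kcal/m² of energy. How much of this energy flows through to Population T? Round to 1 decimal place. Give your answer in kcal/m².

Population Q: 6235000 × 0.1 = 623500 kcal/m²
Population R: 623500 × 0.1 = 62350 kcal/m²
Population S: 62350 × 0.1 = 6235 kcal/m²
Population T: 6235 × 0.1 = 623.5 kcal/m²

623.5 kcal/m²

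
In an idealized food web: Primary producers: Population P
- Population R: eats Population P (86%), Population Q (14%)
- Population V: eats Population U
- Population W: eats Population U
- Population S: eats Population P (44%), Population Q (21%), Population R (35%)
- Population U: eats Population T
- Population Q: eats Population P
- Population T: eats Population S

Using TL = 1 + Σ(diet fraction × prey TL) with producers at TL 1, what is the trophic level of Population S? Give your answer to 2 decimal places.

Population Q: 1 + 1 = 2
Population R: 1 + (0.86×1 + 0.14×2) = 2.14
Population S: 1 + (0.44×1 + 0.21×2 + 0.35×2.14) = 2.609
Population T: 1 + 2.609 = 3.609
Population U: 1 + 3.609 = 4.609
Population V: 1 + 4.609 = 5.609
Population W: 1 + 4.609 = 5.609

2.61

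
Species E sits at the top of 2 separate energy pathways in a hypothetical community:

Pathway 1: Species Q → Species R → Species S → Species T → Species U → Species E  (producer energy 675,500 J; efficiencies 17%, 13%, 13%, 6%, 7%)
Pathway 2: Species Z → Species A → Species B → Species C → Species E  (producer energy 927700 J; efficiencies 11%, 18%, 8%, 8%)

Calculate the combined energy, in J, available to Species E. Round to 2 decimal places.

Pathway 1: 675500 × 0.17 × 0.13 × 0.13 × 0.06 × 0.07 = 8.1509883 J
Pathway 2: 927700 × 0.11 × 0.18 × 0.08 × 0.08 = 117.558144 J
Total at Species E: 8.1509883 + 117.558144 = 125.7091323 J

125.71 J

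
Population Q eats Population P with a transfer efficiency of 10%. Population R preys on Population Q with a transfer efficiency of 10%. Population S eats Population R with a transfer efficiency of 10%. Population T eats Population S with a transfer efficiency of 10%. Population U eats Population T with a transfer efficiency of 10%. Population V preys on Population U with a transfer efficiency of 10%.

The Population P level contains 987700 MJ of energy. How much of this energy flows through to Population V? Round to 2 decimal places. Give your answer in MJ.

0.99 MJ

Population Q: 987700 × 0.1 = 98770 MJ
Population R: 98770 × 0.1 = 9877 MJ
Population S: 9877 × 0.1 = 987.7 MJ
Population T: 987.7 × 0.1 = 98.77 MJ
Population U: 98.77 × 0.1 = 9.877 MJ
Population V: 9.877 × 0.1 = 0.9877 MJ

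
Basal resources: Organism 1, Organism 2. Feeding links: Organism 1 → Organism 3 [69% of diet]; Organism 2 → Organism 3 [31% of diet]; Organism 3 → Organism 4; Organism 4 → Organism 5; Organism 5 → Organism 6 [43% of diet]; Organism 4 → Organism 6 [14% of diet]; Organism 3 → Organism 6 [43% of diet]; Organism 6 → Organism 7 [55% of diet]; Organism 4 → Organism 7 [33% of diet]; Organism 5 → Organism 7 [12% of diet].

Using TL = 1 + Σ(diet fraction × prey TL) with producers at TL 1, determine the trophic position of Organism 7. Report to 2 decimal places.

4.67

Organism 3: 1 + (0.69×1 + 0.31×1) = 2
Organism 4: 1 + 2 = 3
Organism 5: 1 + 3 = 4
Organism 6: 1 + (0.43×4 + 0.14×3 + 0.43×2) = 4
Organism 7: 1 + (0.55×4 + 0.33×3 + 0.12×4) = 4.67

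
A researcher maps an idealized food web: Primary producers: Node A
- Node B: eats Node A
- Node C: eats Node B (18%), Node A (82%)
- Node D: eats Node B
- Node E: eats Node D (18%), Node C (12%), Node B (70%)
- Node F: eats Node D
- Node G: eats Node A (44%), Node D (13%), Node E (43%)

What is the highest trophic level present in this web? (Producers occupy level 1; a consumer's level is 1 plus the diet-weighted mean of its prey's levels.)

4

Node B: 1 + 1 = 2
Node C: 1 + (0.18×2 + 0.82×1) = 2.18
Node D: 1 + 2 = 3
Node E: 1 + (0.18×3 + 0.12×2.18 + 0.7×2) = 3.2016
Node F: 1 + 3 = 4
Node G: 1 + (0.44×1 + 0.13×3 + 0.43×3.2016) = 3.206688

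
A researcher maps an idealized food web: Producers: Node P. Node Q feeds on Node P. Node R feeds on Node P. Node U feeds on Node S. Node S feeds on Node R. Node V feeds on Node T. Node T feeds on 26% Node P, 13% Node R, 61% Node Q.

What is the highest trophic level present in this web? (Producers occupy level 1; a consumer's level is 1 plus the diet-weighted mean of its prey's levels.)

4

Node Q: 1 + 1 = 2
Node R: 1 + 1 = 2
Node S: 1 + 2 = 3
Node T: 1 + (0.26×1 + 0.13×2 + 0.61×2) = 2.74
Node U: 1 + 3 = 4
Node V: 1 + 2.74 = 3.74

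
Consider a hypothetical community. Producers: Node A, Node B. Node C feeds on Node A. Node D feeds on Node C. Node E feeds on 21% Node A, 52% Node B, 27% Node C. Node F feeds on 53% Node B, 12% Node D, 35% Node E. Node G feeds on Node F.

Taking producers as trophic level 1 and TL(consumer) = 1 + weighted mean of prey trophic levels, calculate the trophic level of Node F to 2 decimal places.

Node C: 1 + 1 = 2
Node D: 1 + 2 = 3
Node E: 1 + (0.21×1 + 0.52×1 + 0.27×2) = 2.27
Node F: 1 + (0.53×1 + 0.12×3 + 0.35×2.27) = 2.6845
Node G: 1 + 2.6845 = 3.6845

2.68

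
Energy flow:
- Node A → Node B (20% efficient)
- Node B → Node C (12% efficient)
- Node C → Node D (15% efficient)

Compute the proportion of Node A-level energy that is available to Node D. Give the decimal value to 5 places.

0.00360

Product of link efficiencies: 0.2 × 0.12 × 0.15 = 0.0036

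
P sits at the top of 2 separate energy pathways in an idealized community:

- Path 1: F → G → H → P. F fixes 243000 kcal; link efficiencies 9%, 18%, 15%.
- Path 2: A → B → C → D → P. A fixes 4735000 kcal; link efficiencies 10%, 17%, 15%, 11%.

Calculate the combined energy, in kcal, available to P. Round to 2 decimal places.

1918.66 kcal

Path 1: 243000 × 0.09 × 0.18 × 0.15 = 590.49 kcal
Path 2: 4735000 × 0.1 × 0.17 × 0.15 × 0.11 = 1328.1675 kcal
Total at P: 590.49 + 1328.1675 = 1918.6575 kcal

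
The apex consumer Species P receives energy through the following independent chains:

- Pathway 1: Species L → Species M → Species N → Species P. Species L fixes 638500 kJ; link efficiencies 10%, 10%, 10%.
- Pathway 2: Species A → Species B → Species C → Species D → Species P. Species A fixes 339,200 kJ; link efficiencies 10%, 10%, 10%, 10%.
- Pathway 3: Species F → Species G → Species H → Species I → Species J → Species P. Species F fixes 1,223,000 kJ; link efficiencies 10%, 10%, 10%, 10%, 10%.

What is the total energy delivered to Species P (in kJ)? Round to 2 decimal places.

684.65 kJ

Pathway 1: 638500 × 0.1 × 0.1 × 0.1 = 638.5 kJ
Pathway 2: 339200 × 0.1 × 0.1 × 0.1 × 0.1 = 33.92 kJ
Pathway 3: 1223000 × 0.1 × 0.1 × 0.1 × 0.1 × 0.1 = 12.23 kJ
Total at Species P: 638.5 + 33.92 + 12.23 = 684.65 kJ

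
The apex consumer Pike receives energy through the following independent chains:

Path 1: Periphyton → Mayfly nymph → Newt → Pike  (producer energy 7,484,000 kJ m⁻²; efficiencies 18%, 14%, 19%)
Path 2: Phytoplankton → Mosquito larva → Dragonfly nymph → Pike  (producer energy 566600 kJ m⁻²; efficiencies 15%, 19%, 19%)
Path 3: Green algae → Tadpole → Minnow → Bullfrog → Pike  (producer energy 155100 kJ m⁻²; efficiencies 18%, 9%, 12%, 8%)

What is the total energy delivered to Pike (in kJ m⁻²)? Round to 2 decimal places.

38925.65 kJ m⁻²

Path 1: 7484000 × 0.18 × 0.14 × 0.19 = 35833.392 kJ m⁻²
Path 2: 566600 × 0.15 × 0.19 × 0.19 = 3068.139 kJ m⁻²
Path 3: 155100 × 0.18 × 0.09 × 0.12 × 0.08 = 24.121152 kJ m⁻²
Total at Pike: 35833.392 + 3068.139 + 24.121152 = 38925.652152 kJ m⁻²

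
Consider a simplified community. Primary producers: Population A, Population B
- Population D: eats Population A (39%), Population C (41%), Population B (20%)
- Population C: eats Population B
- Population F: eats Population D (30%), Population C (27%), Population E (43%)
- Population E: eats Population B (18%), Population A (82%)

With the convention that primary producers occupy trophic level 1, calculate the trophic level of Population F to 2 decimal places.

Population C: 1 + 1 = 2
Population D: 1 + (0.39×1 + 0.41×2 + 0.2×1) = 2.41
Population E: 1 + (0.18×1 + 0.82×1) = 2
Population F: 1 + (0.3×2.41 + 0.27×2 + 0.43×2) = 3.123

3.12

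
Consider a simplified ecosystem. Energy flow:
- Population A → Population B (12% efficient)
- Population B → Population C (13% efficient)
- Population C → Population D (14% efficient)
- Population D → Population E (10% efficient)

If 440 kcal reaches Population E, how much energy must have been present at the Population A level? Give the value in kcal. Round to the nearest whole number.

Cumulative transfer efficiency: 0.12 × 0.13 × 0.14 × 0.1 = 0.0002184
Population A energy = 440 / 0.0002184 = 2014652 kcal

2014652 kcal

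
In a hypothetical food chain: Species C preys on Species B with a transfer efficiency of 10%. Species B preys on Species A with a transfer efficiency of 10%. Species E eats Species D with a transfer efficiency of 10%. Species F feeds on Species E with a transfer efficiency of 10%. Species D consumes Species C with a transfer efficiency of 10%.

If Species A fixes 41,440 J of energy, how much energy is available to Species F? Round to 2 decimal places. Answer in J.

0.41 J

Species B: 41440 × 0.1 = 4144 J
Species C: 4144 × 0.1 = 414.4 J
Species D: 414.4 × 0.1 = 41.44 J
Species E: 41.44 × 0.1 = 4.144 J
Species F: 4.144 × 0.1 = 0.4144 J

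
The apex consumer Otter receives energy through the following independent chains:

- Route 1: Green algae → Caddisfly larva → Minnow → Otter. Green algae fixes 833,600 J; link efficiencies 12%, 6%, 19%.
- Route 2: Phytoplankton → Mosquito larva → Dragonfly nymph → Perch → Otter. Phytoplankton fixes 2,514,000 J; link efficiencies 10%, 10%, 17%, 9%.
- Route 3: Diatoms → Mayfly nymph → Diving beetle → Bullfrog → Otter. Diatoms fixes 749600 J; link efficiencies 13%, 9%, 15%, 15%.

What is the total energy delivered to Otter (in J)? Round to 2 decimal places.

1722.34 J

Route 1: 833600 × 0.12 × 0.06 × 0.19 = 1140.3648 J
Route 2: 2514000 × 0.1 × 0.1 × 0.17 × 0.09 = 384.642 J
Route 3: 749600 × 0.13 × 0.09 × 0.15 × 0.15 = 197.3322 J
Total at Otter: 1140.3648 + 384.642 + 197.3322 = 1722.339 J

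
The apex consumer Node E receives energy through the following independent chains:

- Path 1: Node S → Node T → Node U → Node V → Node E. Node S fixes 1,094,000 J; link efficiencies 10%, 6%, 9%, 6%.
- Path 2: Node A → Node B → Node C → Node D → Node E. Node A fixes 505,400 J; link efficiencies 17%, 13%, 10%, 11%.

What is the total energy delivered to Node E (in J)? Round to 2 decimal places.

Path 1: 1094000 × 0.1 × 0.06 × 0.09 × 0.06 = 35.4456 J
Path 2: 505400 × 0.17 × 0.13 × 0.1 × 0.11 = 122.86274 J
Total at Node E: 35.4456 + 122.86274 = 158.30834 J

158.31 J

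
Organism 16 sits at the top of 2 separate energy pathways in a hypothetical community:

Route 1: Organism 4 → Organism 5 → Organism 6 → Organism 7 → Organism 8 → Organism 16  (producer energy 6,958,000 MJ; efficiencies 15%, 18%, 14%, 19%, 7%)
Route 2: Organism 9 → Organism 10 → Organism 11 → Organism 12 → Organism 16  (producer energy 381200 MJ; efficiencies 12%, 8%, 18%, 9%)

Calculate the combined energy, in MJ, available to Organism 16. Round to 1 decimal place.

Route 1: 6958000 × 0.15 × 0.18 × 0.14 × 0.19 × 0.07 = 349.806492 MJ
Route 2: 381200 × 0.12 × 0.08 × 0.18 × 0.09 = 59.284224 MJ
Total at Organism 16: 349.806492 + 59.284224 = 409.090716 MJ

409.1 MJ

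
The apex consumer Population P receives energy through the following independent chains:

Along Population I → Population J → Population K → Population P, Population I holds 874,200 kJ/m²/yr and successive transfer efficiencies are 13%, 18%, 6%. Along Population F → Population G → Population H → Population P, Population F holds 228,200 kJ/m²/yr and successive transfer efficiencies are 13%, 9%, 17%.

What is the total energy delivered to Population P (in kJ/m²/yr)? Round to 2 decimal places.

Via Population I: 874200 × 0.13 × 0.18 × 0.06 = 1227.3768 kJ/m²/yr
Via Population F: 228200 × 0.13 × 0.09 × 0.17 = 453.8898 kJ/m²/yr
Total at Population P: 1227.3768 + 453.8898 = 1681.2666 kJ/m²/yr

1681.27 kJ/m²/yr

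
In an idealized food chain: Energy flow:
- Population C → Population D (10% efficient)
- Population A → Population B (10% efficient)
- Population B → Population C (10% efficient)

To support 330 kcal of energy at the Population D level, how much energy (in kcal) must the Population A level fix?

330000 kcal

Cumulative transfer efficiency: 0.1 × 0.1 × 0.1 = 0.001
Population A energy = 330 / 0.001 = 330000 kcal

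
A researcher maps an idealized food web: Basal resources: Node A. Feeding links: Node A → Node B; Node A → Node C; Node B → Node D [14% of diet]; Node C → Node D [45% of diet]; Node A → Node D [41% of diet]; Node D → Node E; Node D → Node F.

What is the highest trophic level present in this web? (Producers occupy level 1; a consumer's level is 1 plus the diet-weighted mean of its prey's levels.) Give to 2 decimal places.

3.59

Node B: 1 + 1 = 2
Node C: 1 + 1 = 2
Node D: 1 + (0.14×2 + 0.45×2 + 0.41×1) = 2.59
Node E: 1 + 2.59 = 3.59
Node F: 1 + 2.59 = 3.59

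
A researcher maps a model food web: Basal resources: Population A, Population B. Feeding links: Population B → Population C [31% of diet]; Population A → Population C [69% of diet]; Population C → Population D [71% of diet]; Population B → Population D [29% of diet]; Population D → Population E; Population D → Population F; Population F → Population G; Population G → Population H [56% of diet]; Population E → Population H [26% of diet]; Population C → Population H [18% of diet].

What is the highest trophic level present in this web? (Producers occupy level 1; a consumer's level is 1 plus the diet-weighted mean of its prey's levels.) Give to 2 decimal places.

Population C: 1 + (0.31×1 + 0.69×1) = 2
Population D: 1 + (0.71×2 + 0.29×1) = 2.71
Population E: 1 + 2.71 = 3.71
Population F: 1 + 2.71 = 3.71
Population G: 1 + 3.71 = 4.71
Population H: 1 + (0.56×4.71 + 0.26×3.71 + 0.18×2) = 4.9622

4.96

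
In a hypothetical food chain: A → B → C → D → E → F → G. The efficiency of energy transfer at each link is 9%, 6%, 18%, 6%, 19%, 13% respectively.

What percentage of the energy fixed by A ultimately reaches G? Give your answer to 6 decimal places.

Product of link efficiencies: 0.09 × 0.06 × 0.18 × 0.06 × 0.19 × 0.13 = 0.000001440504
As a percentage: 0.000001440504 × 100 = 0.000144%

0.000144%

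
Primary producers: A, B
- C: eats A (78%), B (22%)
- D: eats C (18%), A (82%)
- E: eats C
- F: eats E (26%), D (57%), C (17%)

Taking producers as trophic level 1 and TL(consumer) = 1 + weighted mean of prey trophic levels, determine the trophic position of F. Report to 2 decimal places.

C: 1 + (0.78×1 + 0.22×1) = 2
D: 1 + (0.18×2 + 0.82×1) = 2.18
E: 1 + 2 = 3
F: 1 + (0.26×3 + 0.57×2.18 + 0.17×2) = 3.3626

3.36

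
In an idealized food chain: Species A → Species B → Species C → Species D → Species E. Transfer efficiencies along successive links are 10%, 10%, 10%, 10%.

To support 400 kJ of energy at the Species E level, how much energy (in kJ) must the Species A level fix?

4000000 kJ

Cumulative transfer efficiency: 0.1 × 0.1 × 0.1 × 0.1 = 0.0001
Species A energy = 400 / 0.0001 = 4000000 kJ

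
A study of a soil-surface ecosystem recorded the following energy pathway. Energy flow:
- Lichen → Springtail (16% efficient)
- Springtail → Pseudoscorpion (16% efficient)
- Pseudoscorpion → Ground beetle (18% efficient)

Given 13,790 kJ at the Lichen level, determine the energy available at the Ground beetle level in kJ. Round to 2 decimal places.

Springtail: 13790 × 0.16 = 2206.4 kJ
Pseudoscorpion: 2206.4 × 0.16 = 353.024 kJ
Ground beetle: 353.024 × 0.18 = 63.54432 kJ

63.54 kJ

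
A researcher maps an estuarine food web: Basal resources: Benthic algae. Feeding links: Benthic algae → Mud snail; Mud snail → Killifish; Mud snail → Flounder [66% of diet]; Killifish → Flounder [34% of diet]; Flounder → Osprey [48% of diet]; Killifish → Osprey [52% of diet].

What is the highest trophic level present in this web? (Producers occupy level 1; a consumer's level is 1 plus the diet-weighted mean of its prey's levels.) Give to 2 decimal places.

Mud snail: 1 + 1 = 2
Killifish: 1 + 2 = 3
Flounder: 1 + (0.66×2 + 0.34×3) = 3.34
Osprey: 1 + (0.48×3.34 + 0.52×3) = 4.1632

4.16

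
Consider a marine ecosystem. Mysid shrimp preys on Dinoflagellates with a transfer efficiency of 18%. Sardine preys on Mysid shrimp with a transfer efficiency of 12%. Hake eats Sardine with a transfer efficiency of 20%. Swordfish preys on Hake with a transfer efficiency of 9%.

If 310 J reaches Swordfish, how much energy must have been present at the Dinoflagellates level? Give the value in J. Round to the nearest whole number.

797325 J

Cumulative transfer efficiency: 0.18 × 0.12 × 0.2 × 0.09 = 0.0003888
Dinoflagellates energy = 310 / 0.0003888 = 797325 J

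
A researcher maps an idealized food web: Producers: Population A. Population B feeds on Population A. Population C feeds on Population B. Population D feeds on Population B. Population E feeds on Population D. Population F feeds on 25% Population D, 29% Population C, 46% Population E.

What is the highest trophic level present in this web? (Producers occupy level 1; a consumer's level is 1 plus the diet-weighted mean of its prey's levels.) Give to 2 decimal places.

Population B: 1 + 1 = 2
Population C: 1 + 2 = 3
Population D: 1 + 2 = 3
Population E: 1 + 3 = 4
Population F: 1 + (0.25×3 + 0.29×3 + 0.46×4) = 4.46

4.46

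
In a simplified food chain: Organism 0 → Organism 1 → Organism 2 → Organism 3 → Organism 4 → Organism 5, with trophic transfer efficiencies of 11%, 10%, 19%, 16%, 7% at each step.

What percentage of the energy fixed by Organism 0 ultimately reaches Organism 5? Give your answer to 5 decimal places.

0.00234%

Product of link efficiencies: 0.11 × 0.1 × 0.19 × 0.16 × 0.07 = 0.000023408
As a percentage: 0.000023408 × 100 = 0.00234%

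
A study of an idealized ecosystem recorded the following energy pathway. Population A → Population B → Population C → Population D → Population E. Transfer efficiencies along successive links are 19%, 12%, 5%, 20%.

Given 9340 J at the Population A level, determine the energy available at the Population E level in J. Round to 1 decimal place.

Population B: 9340 × 0.19 = 1774.6 J
Population C: 1774.6 × 0.12 = 212.952 J
Population D: 212.952 × 0.05 = 10.6476 J
Population E: 10.6476 × 0.2 = 2.12952 J

2.1 J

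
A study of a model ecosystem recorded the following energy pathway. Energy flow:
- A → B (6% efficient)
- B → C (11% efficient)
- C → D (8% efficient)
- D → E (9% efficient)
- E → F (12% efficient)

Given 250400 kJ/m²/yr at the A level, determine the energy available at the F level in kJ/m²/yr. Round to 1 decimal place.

B: 250400 × 0.06 = 15024 kJ/m²/yr
C: 15024 × 0.11 = 1652.64 kJ/m²/yr
D: 1652.64 × 0.08 = 132.2112 kJ/m²/yr
E: 132.2112 × 0.09 = 11.899008 kJ/m²/yr
F: 11.899008 × 0.12 = 1.42788096 kJ/m²/yr

1.4 kJ/m²/yr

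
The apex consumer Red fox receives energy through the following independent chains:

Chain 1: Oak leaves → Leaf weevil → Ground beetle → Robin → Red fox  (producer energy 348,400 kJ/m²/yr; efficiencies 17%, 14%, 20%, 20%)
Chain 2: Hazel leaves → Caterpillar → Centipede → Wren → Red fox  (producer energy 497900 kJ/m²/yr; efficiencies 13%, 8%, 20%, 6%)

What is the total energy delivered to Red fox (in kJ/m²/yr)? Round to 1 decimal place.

393.8 kJ/m²/yr

Chain 1: 348400 × 0.17 × 0.14 × 0.2 × 0.2 = 331.6768 kJ/m²/yr
Chain 2: 497900 × 0.13 × 0.08 × 0.2 × 0.06 = 62.13792 kJ/m²/yr
Total at Red fox: 331.6768 + 62.13792 = 393.81472 kJ/m²/yr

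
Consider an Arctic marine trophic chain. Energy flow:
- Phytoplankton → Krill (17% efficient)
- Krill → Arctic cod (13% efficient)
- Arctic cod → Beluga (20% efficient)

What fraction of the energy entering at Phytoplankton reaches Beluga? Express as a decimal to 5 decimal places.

Product of link efficiencies: 0.17 × 0.13 × 0.2 = 0.00442

0.00442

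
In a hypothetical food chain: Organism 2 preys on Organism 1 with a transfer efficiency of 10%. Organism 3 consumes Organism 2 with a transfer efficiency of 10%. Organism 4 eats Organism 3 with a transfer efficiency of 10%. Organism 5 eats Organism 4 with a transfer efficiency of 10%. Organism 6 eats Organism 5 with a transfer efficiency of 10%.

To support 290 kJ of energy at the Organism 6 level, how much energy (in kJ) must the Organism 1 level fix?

29000000 kJ

Cumulative transfer efficiency: 0.1 × 0.1 × 0.1 × 0.1 × 0.1 = 0.00001
Organism 1 energy = 290 / 0.00001 = 29000000 kJ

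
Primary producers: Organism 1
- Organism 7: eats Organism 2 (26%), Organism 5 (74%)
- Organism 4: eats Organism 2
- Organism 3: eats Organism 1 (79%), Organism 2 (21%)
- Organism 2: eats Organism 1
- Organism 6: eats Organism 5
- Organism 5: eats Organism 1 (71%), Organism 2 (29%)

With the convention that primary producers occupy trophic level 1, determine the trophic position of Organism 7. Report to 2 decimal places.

3.21

Organism 2: 1 + 1 = 2
Organism 3: 1 + (0.79×1 + 0.21×2) = 2.21
Organism 4: 1 + 2 = 3
Organism 5: 1 + (0.71×1 + 0.29×2) = 2.29
Organism 6: 1 + 2.29 = 3.29
Organism 7: 1 + (0.26×2 + 0.74×2.29) = 3.2146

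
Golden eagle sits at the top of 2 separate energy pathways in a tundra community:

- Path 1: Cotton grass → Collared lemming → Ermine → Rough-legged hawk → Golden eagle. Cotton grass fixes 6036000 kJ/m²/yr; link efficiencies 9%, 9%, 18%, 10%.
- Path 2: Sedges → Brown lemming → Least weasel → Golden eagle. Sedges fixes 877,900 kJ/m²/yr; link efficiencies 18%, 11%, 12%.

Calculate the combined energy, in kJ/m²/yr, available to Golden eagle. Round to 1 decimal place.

2965.9 kJ/m²/yr

Path 1: 6036000 × 0.09 × 0.09 × 0.18 × 0.1 = 880.0488 kJ/m²/yr
Path 2: 877900 × 0.18 × 0.11 × 0.12 = 2085.8904 kJ/m²/yr
Total at Golden eagle: 880.0488 + 2085.8904 = 2965.9392 kJ/m²/yr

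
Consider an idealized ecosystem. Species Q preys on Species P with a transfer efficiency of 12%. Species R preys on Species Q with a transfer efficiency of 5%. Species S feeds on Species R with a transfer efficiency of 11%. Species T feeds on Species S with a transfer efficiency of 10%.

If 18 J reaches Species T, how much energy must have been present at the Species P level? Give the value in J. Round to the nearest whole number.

Cumulative transfer efficiency: 0.12 × 0.05 × 0.11 × 0.1 = 0.000066
Species P energy = 18 / 0.000066 = 272727 J

272727 J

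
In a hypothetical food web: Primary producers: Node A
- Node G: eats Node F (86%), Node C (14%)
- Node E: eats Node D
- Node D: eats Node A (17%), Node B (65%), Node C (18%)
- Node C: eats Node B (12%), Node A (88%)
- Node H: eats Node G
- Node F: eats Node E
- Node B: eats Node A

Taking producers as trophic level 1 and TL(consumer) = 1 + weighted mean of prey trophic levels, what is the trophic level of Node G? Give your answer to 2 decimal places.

Node B: 1 + 1 = 2
Node C: 1 + (0.12×2 + 0.88×1) = 2.12
Node D: 1 + (0.17×1 + 0.65×2 + 0.18×2.12) = 2.8516
Node E: 1 + 2.8516 = 3.8516
Node F: 1 + 3.8516 = 4.8516
Node G: 1 + (0.86×4.8516 + 0.14×2.12) = 5.469176
Node H: 1 + 5.469176 = 6.469176

5.47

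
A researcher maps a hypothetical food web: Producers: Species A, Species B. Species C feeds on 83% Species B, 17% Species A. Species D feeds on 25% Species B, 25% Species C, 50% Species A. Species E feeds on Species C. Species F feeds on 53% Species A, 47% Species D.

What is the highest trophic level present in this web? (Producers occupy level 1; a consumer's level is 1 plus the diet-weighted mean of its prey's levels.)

Species C: 1 + (0.83×1 + 0.17×1) = 2
Species D: 1 + (0.25×1 + 0.25×2 + 0.5×1) = 2.25
Species E: 1 + 2 = 3
Species F: 1 + (0.53×1 + 0.47×2.25) = 2.5875

3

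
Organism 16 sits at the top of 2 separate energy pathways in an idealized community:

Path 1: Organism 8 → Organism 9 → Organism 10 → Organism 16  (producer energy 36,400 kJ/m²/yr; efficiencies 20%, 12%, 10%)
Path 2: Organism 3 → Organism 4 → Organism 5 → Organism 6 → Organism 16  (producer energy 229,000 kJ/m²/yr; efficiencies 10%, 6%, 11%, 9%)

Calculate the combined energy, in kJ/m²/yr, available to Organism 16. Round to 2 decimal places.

100.96 kJ/m²/yr

Path 1: 36400 × 0.2 × 0.12 × 0.1 = 87.36 kJ/m²/yr
Path 2: 229000 × 0.1 × 0.06 × 0.11 × 0.09 = 13.6026 kJ/m²/yr
Total at Organism 16: 87.36 + 13.6026 = 100.9626 kJ/m²/yr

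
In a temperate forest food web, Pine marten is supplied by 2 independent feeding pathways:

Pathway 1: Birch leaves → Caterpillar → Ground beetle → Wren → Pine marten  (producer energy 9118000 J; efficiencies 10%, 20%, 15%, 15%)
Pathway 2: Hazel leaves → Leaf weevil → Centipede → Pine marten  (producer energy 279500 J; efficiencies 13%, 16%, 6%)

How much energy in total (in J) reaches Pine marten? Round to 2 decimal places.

Pathway 1: 9118000 × 0.1 × 0.2 × 0.15 × 0.15 = 4103.1 J
Pathway 2: 279500 × 0.13 × 0.16 × 0.06 = 348.816 J
Total at Pine marten: 4103.1 + 348.816 = 4451.916 J

4451.92 J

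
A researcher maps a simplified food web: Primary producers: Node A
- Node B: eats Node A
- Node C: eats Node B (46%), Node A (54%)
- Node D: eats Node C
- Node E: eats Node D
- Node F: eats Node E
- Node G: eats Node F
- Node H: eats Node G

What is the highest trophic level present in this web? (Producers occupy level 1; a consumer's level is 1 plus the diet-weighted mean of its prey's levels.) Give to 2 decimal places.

7.46

Node B: 1 + 1 = 2
Node C: 1 + (0.46×2 + 0.54×1) = 2.46
Node D: 1 + 2.46 = 3.46
Node E: 1 + 3.46 = 4.46
Node F: 1 + 4.46 = 5.46
Node G: 1 + 5.46 = 6.46
Node H: 1 + 6.46 = 7.46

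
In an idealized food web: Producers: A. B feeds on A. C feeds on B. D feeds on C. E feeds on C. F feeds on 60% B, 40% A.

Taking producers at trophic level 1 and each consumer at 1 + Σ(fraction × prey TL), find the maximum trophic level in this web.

B: 1 + 1 = 2
C: 1 + 2 = 3
D: 1 + 3 = 4
E: 1 + 3 = 4
F: 1 + (0.6×2 + 0.4×1) = 2.6

4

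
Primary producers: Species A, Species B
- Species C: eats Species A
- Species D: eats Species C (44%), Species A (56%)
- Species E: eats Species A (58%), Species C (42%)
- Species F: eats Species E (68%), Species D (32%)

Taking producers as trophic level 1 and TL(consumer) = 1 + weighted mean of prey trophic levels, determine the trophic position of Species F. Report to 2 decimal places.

3.43

Species C: 1 + 1 = 2
Species D: 1 + (0.44×2 + 0.56×1) = 2.44
Species E: 1 + (0.58×1 + 0.42×2) = 2.42
Species F: 1 + (0.68×2.42 + 0.32×2.44) = 3.4264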